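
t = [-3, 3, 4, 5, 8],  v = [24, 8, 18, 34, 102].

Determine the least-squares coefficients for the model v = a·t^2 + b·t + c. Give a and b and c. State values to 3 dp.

Setting ∂/∂a … = 0 gives: 5139·a + 701·b + 123·c = 7954;  701·a + 123·b + 17·c = 1010;  123·a + 17·b + 5·c = 186.
Inverting the 3×3 Gram matrix, [a, b, c]ᵀ = [70929/36128, -98417/36128, -33137/18064]ᵀ.

a = 1.963, b = -2.724, c = -1.834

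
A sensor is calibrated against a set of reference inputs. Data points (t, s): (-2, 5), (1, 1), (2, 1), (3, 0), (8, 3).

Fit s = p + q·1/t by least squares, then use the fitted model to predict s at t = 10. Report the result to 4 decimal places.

Setting ∂/∂p … = 0 gives: 5·p + (35/24)·q = 10;  (35/24)·p + (937/576)·q = -5/8.
(Σ1 = 5, Σ1/t = 35/24, Σ1/t·1/t = 937/576, Σs = 10, Σ1/t·s = -5/8.)
Determinant 5·(937/576) − (35/24)² = 865/144.
p = (10·(937/576) − (35/24)·(-5/8))/(865/144) = 1979/692; q = (5·(-5/8) − (35/24)·10)/(865/144) = -510/173.
At t = 10: ŝ = (1979/692)·(1) + (-510/173)·(1/10) = 1775/692.

ŝ = 2.5650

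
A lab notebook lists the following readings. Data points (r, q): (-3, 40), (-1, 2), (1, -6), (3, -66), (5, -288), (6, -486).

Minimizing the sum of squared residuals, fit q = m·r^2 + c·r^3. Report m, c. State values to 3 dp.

m = -1.511, c = -1.998

The normal equations are: 2085·m + 10901·c = -24934;  10901·m + 63741·c = -143846.
Eliminating c: 63741·(row 1) − 10901·(row 2) gives 14068184·m = 63741·(-24934) − 10901·(-143846) = -21252848, so m = -2656606/1758523.
Then c = ((-143846) − 10901·(-2656606/1758523))/63741 = -3514172/1758523.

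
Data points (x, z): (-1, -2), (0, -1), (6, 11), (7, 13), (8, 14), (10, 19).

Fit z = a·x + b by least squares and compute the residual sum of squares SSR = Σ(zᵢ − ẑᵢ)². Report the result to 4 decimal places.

SSR = 1.1900

From the data, Σx·x = 250, Σx = 30, Σ1 = 6.
Moment sums: Σx·z = 461, Σz = 54.
AᵀA·[a, b]ᵀ = Aᵀz becomes [[250, 30]; [30, 6]]·[a, b]ᵀ = [461, 54]ᵀ.
Determinant 250·6 − 30² = 600.
a = (461·6 − 30·54)/600 = 191/100; b = (250·54 − 30·461)/600 = -11/20.
Residuals: 23/50, -9/20, 9/100, 9/50, -73/100, 9/20; SSR = 119/100.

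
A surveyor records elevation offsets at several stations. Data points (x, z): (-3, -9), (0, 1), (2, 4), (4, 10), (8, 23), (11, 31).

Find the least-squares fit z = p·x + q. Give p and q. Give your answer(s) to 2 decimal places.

MᵀM·[p, q]ᵀ = Mᵀz reads: 214·p + 22·q = 600;  22·p + 6·q = 60.
det = 214·6 − 22² = 800.
p = (600·6 − 22·60)/800 = 57/20; q = (214·60 − 22·600)/800 = -9/20.

p = 2.85, q = -0.45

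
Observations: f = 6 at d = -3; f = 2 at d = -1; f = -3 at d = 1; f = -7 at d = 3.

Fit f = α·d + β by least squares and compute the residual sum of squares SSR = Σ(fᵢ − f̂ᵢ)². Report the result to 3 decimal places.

Compute the Gram sums: Σd·d = 20, Σd = 0, Σ1 = 4.
Right-hand side: Σd·f = -44, Σf = -2.
Normal equations: [[20, 0]; [0, 4]]·[α, β]ᵀ = [-44, -2]ᵀ.
Eliminating β: 4·(row 1) − 0·(row 2) gives 80·α = 4·(-44) − 0·(-2) = -176, so α = -11/5.
Then β = ((-2) − 0·(-11/5))/4 = -1/2.
Residuals: -1/10, 3/10, -3/10, 1/10; SSR = 1/5.

SSR = 0.200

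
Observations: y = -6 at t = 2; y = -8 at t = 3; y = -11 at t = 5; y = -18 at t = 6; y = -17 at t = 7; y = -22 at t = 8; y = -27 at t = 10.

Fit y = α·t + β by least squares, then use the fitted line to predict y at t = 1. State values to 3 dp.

From the data, Σt·t = 287, Σt = 41, Σ1 = 7.
And Σt·y = -764, Σy = -109.
Eliminating β: 7·(row 1) − 41·(row 2) gives 328·α = 7·(-764) − 41·(-109) = -879, so α = -879/328.
Then β = ((-109) − 41·(-879/328))/7 = 1/8.
At t = 1: ŷ = (-879/328)·(1) + (1/8)·(1) = -419/164.

ŷ = -2.555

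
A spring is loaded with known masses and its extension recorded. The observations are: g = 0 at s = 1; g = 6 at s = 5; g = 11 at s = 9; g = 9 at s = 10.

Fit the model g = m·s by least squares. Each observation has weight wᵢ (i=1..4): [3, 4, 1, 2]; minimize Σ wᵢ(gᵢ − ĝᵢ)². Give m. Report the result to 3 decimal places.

m = 1.039

Sums needed: Σwᵢ·s·s = 384.
Moment sums: Σwᵢ·s·g = 399.
Hence m = 399 / 384 ≈ 1.03906.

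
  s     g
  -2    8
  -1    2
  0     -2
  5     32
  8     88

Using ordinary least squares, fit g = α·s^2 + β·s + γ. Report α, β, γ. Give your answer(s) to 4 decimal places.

α = 1.5553, β = -1.2749, γ = -1.0903

The normal system AᵀA·[α, β, γ]ᵀ = Aᵀg is [[4738, 628, 94]; [628, 94, 10]; [94, 10, 5]]·[α, β, γ]ᵀ = [6466, 846, 128]ᵀ.
Row-reducing yields α = 51013/32799, β = -41815/32799, γ = -11920/10933.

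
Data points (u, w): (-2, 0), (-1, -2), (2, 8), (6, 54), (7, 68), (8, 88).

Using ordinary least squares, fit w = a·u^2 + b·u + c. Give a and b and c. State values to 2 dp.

a = 1.11, b = 2.20, c = -0.46

MᵀM·[a, b, c]ᵀ = Mᵀw reads: 7826·a + 1070·b + 158·c = 10938;  1070·a + 158·b + 20·c = 1522;  158·a + 20·b + 6·c = 216.
(Σu^2·u^2 = 7826, Σu^2·u = 1070, Σu^2 = 158, Σu·u = 158, Σu = 20, Σ1 = 6, Σu^2·w = 10938, Σu·w = 1522, Σw = 216.)
Solving the 3×3 system (Gaussian elimination) gives a = 32810/29667, b = 65323/29667, c = -416/899.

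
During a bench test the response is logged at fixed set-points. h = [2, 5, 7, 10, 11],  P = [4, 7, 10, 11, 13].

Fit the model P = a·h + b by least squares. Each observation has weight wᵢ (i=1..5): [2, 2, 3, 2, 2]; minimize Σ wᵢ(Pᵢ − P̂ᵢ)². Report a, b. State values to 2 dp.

a = 0.94, b = 2.48

The normal equations are: 647·a + 77·b = 802;  77·a + 11·b = 100.
(Σwᵢ·h·h = 647, Σwᵢ·h = 77, Σwᵢ·1 = 11, Σwᵢ·h·P = 802, Σwᵢ·P = 100.)
Determinant 647·11 − 77² = 1188.
a = (802·11 − 77·100)/1188 = 17/18; b = (647·100 − 77·802)/1188 = 491/198.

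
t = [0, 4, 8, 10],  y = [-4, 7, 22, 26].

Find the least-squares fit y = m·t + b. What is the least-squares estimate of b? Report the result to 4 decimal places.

Entries of AᵀA: Σt·t = 180, Σt = 22, Σ1 = 4.
For Aᵀy: Σt·y = 464, Σy = 51.
AᵀA·[m, b]ᵀ = Aᵀy becomes [[180, 22]; [22, 4]]·[m, b]ᵀ = [464, 51]ᵀ.
Determinant 180·4 − 22² = 236.
m = (464·4 − 22·51)/236 = 367/118; b = (180·51 − 22·464)/236 = -257/59.

b = -4.3559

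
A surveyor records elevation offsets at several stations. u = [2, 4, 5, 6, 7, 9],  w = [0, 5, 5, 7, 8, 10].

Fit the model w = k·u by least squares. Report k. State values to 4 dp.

k = 1.1043

Sums needed: Σu·u = 211.
And Σu·w = 233.
So AᵀA·[k]ᵀ = Aᵀw: [[211]]·[k]ᵀ = [233]ᵀ.
Hence k = 233 / 211 ≈ 1.10427.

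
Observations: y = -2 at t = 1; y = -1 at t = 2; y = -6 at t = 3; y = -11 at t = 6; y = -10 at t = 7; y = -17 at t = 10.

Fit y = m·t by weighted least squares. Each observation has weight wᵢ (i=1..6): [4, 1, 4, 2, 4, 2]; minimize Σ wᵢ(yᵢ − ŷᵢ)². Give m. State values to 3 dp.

Setting ∂/∂m … = 0 gives: 512·m = -834.
m = (-834)/512 = -1.62891.

m = -1.629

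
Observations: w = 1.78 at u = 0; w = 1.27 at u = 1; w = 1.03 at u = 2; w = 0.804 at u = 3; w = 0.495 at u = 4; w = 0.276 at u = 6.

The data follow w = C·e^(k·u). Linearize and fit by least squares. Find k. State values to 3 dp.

k = -0.311

With ln wᵢ as the transformed response and uᵢ as the regressor:
Sums: Σu = 16.0000, Σ(u)² = 66.0000, Σln w = -1.3635, Σu·ln w = -10.8933.
Normal system: [[66.0000, 16.0000]; [16.0000, 6]]·[k, ln C]ᵀ = [-10.8933, -1.3635]ᵀ.
Δ = 66.0000·6 − (16.0000)² = 140.0000; k = (-10.8933·6 − 16.0000·-1.3635)/140.0000 = -0.31102, ln C = (66.0000·-1.3635 − 16.0000·-10.8933)/140.0000 = 0.60214.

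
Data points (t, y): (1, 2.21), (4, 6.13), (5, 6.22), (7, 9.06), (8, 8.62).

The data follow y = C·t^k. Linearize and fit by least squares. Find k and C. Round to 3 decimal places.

k = 0.679, C = 2.236

Linearized form: ln y = k·ln t + ln C. From the 5 transformed points,
XᵀX = [[12.6227, 7.0211]; [7.0211, 5]], rhs = [14.2231, 8.7919]ᵀ  (here Σln t = 7.0211, Σ(ln t)² = 12.6227, Σln y = 8.7919, Σln t·ln y = 14.2231).
Δ = 12.6227·5 − (7.0211)² = 13.8181; k = (14.2231·5 − 7.0211·8.7919)/13.8181 = 0.67932, ln C = (12.6227·8.7919 − 7.0211·14.2231)/13.8181 = 0.80447, so C = exp(0.80447) = 2.23552.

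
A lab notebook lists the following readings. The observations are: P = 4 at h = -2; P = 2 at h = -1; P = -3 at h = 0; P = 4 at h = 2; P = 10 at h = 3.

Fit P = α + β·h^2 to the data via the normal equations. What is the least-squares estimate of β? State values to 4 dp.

Setting ∂/∂α … = 0 gives: 5·α + 18·β = 17;  18·α + 114·β = 124.
Eliminating β: 114·(row 1) − 18·(row 2) gives 246·α = 114·17 − 18·124 = -294, so α = -49/41.
Then β = (124 − 18·(-49/41))/114 = 157/123.

β = 1.2764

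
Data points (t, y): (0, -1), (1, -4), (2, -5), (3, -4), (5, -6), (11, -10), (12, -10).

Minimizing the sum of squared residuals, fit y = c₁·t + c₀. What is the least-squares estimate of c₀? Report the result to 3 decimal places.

Normal-equation sums: Σt·t = 304, Σt = 34, Σ1 = 7.
Right-hand side: Σt·y = -286, Σy = -40.
Determinant 304·7 − 34² = 972.
c₁ = ((-286)·7 − 34·(-40))/972 = -107/162; c₀ = (304·(-40) − 34·(-286))/972 = -203/81.

c₀ = -2.506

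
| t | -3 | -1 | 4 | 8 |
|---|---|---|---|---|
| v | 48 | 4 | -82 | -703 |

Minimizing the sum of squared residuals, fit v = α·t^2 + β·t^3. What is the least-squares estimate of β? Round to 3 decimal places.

Normal-equation sums: Σt^2·t^2 = 4434, Σt^2·t^3 = 33548, Σt^3·t^3 = 266970.
Moment sums: Σt^2·v = -45868, Σt^3·v = -366484.
det = 4434·266970 − 33548² = 58276676.
α = ((-45868)·266970 − 33548·(-366484))/58276676 = 12356318/14569169; β = (4434·(-366484) − 33548·(-45868))/58276676 = -21552598/14569169.

β = -1.479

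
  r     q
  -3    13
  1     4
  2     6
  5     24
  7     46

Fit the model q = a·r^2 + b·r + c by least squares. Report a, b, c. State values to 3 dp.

The normal equations are: 3124·a + 450·b + 88·c = 2999;  450·a + 88·b + 12·c = 419;  88·a + 12·b + 5·c = 93.
Solving the 3×3 system (Gaussian elimination) gives a = 84713/90566, b = -42173/90566, c = 147397/45283.

a = 0.935, b = -0.466, c = 3.255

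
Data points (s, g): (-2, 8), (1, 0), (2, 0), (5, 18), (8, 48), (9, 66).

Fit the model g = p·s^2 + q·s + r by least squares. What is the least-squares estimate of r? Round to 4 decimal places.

r = 0.4983

Compute the Gram sums: Σs^2·s^2 = 11315, Σs^2·s = 1367, Σs^2 = 179, Σs·s = 179, Σs = 23, Σ1 = 6.
And Σs^2·g = 8900, Σs·g = 1052, Σg = 140.
AᵀA·[p, q, r]ᵀ = Aᵀg becomes [[11315, 1367, 179]; [1367, 179, 23]; [179, 23, 6]]·[p, q, r]ᵀ = [8900, 1052, 140]ᵀ.
Row-reducing yields p = 3909/3959, q = -34193/19795, r = 9864/19795.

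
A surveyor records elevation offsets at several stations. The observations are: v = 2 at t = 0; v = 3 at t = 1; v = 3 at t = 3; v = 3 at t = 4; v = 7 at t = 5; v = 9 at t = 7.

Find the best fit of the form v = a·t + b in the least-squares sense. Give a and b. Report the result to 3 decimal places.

a = 0.960, b = 1.300

Compute the Gram sums: Σt·t = 100, Σt = 20, Σ1 = 6.
For Xᵀv: Σt·v = 122, Σv = 27.
XᵀX·[a, b]ᵀ = Xᵀv becomes [[100, 20]; [20, 6]]·[a, b]ᵀ = [122, 27]ᵀ.
det = 100·6 − 20² = 200.
a = (122·6 − 20·27)/200 = 24/25; b = (100·27 − 20·122)/200 = 13/10.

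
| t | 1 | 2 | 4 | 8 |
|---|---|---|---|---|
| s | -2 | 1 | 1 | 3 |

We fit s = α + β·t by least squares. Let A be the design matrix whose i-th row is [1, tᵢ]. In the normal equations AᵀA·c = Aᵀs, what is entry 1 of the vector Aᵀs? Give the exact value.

3

Entry 1 ↔ basis 1, so (Aᵀs)_{1} = Σᵢ sᵢ = (1)·(-2) + (1)·(1) + (1)·(1) + (1)·(3) = 3.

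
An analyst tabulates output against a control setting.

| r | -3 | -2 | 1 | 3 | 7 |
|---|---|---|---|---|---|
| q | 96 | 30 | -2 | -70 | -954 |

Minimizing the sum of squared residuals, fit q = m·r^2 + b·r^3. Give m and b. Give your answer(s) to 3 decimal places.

m = 1.531, b = -3.001

The normal system AᵀA·[m, b]ᵀ = Aᵀq is [[2580, 16776]; [16776, 119172]]·[m, b]ᵀ = [-46394, -331946]ᵀ.
Eliminating b: 119172·(row 1) − 16776·(row 2) gives 26029584·m = 119172·(-46394) − 16776·(-331946) = 39860328, so m = 1660847/1084566.
Then b = ((-331946) − 16776·(1660847/1084566))/119172 = -3254789/1084566.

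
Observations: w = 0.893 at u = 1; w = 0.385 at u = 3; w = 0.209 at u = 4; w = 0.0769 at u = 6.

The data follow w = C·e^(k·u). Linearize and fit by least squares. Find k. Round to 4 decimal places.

k = -0.4951

With ln wᵢ as the transformed response and uᵢ as the regressor:
Σu = 14.0000, Σ(u)² = 62.0000, Σln w = -5.1984, Σu·ln w = -24.6299.
Normal system: [[62.0000, 14.0000]; [14.0000, 4]]·[k, ln C]ᵀ = [-24.6299, -5.1984]ᵀ.
Solving (det = 52.0000): k = -0.49505, ln C = 0.43309.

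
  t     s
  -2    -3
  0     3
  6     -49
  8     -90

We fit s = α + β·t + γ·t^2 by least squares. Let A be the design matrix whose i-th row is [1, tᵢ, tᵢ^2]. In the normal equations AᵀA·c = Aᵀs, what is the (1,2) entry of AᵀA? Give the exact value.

Row 1 ↔ basis 1, column 2 ↔ basis t, so (AᵀA)_{1,2} = Σᵢ t = (1)·(-2) + (1)·(0) + (1)·(6) + (1)·(8) = 12.

12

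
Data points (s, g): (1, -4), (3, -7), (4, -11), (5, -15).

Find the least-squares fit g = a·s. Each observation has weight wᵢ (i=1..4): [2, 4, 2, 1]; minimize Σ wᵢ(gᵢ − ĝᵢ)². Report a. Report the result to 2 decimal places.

With design matrix M, MᵀWM = [[95]] and MᵀWg = [-255]ᵀ.
a = (-255)/95 = -2.68421.

a = -2.68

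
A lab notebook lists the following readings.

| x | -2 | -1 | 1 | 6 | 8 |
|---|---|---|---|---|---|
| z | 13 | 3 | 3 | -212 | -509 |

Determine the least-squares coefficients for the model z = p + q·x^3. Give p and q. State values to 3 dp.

p = 3.761, q = -1.001

AᵀA·[p, q]ᵀ = Aᵀz reads: 5·p + 720·q = -702;  720·p + 308866·q = -306504.
Determinant 5·308866 − 720² = 1025930.
p = ((-702)·308866 − 720·(-306504))/1025930 = 1929474/512965; q = (5·(-306504) − 720·(-702))/1025930 = -102708/102593.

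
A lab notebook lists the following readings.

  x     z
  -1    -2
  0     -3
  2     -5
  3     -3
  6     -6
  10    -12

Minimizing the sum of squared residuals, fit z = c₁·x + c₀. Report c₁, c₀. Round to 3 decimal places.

The normal system MᵀM·[c₁, c₀]ᵀ = Mᵀz is [[150, 20]; [20, 6]]·[c₁, c₀]ᵀ = [-173, -31]ᵀ.
det = 150·6 − 20² = 500.
c₁ = ((-173)·6 − 20·(-31))/500 = -209/250; c₀ = (150·(-31) − 20·(-173))/500 = -119/50.

c₁ = -0.836, c₀ = -2.380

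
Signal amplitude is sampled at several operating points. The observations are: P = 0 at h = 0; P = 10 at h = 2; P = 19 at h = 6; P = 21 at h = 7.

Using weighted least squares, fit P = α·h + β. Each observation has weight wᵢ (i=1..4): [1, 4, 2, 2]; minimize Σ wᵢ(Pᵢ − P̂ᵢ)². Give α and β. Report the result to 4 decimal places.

Forming MᵀWM = [[186, 34]; [34, 9]] and MᵀWP = [602, 120]ᵀ gives MᵀWM·[α, β]ᵀ = MᵀWP.
Determinant 186·9 − 34² = 518.
α = (602·9 − 34·120)/518 = 669/259; β = (186·120 − 34·602)/518 = 926/259.

α = 2.5830, β = 3.5753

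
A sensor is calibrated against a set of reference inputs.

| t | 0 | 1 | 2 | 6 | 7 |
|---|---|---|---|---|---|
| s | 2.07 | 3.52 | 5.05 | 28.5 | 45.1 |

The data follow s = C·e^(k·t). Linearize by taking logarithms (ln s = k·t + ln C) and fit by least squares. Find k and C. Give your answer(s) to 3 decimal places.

Let Y = ln s. Fitting Y = k·t + ln C by least squares:
AᵀA = [[90.0000, 16.0000]; [16.0000, 5]], rhs = [51.2588, 10.7642]ᵀ  (here Σt = 16.0000, Σ(t)² = 90.0000, Σln s = 10.7642, Σt·ln s = 51.2588).
Δ = 90.0000·5 − (16.0000)² = 194.0000; k = (51.2588·5 − 16.0000·10.7642)/194.0000 = 0.43334, ln C = (90.0000·10.7642 − 16.0000·51.2588)/194.0000 = 0.76616, so C = exp(0.76616) = 2.15149.

k = 0.433, C = 2.151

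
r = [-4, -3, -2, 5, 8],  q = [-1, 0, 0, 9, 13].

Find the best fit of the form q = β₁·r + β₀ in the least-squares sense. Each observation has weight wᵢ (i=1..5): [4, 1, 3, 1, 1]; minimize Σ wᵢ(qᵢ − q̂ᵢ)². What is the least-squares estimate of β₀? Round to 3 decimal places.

β₀ = 3.203

With design matrix X, XᵀWX = [[174, -12]; [-12, 10]] and XᵀWq = [165, 18]ᵀ.
det = 174·10 − (-12)² = 1596.
β₁ = (165·10 − (-12)·18)/1596 = 311/266; β₀ = (174·18 − (-12)·165)/1596 = 426/133.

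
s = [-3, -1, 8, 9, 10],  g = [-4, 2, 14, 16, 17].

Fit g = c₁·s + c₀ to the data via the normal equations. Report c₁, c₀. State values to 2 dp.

Sums needed: Σs·s = 255, Σs = 23, Σ1 = 5.
And Σs·g = 436, Σg = 45.
So MᵀM·[c₁, c₀]ᵀ = Mᵀg: [[255, 23]; [23, 5]]·[c₁, c₀]ᵀ = [436, 45]ᵀ.
Determinant 255·5 − 23² = 746.
c₁ = (436·5 − 23·45)/746 = 1145/746; c₀ = (255·45 − 23·436)/746 = 1447/746.

c₁ = 1.53, c₀ = 1.94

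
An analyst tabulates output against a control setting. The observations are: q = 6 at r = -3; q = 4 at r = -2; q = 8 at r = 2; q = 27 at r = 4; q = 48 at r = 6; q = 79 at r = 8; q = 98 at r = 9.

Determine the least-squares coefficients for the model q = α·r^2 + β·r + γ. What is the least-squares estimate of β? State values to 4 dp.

β = 1.6797

Setting ∂/∂α … = 0 gives: 12322·α + 1494·β + 214·γ = 15256;  1494·α + 214·β + 24·γ = 1900;  214·α + 24·β + 7·γ = 270.
(Σr^2·r^2 = 12322, Σr^2·r = 1494, Σr^2 = 214, Σr·r = 214, Σr = 24, Σ1 = 7, Σr^2·q = 15256, Σr·q = 1900, Σq = 270.)
Inverting the 3×3 Gram matrix, [α, β, γ]ᵀ = [39701/40083, 22443/13361, 101500/40083]ᵀ.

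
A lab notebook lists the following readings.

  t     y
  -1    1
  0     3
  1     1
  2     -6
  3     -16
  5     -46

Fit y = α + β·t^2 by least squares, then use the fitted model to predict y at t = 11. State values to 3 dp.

The normal system AᵀA·[α, β]ᵀ = Aᵀy is [[6, 40]; [40, 724]]·[α, β]ᵀ = [-63, -1316]ᵀ.
Determinant 6·724 − 40² = 2744.
α = ((-63)·724 − 40·(-1316))/2744 = 251/98; β = (6·(-1316) − 40·(-63))/2744 = -96/49.
At t = 11: ŷ = (251/98)·(1) + (-96/49)·(121) = -469/2.

ŷ = -234.500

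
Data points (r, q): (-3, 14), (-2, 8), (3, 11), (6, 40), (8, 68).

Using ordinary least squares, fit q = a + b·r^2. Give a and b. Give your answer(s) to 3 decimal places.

a = 3.655, b = 1.006

The normal system AᵀA·[a, b]ᵀ = Aᵀq is [[5, 122]; [122, 5570]]·[a, b]ᵀ = [141, 6049]ᵀ.
det = 5·5570 − 122² = 12966.
a = (141·5570 − 122·6049)/12966 = 23696/6483; b = (5·6049 − 122·141)/12966 = 13043/12966.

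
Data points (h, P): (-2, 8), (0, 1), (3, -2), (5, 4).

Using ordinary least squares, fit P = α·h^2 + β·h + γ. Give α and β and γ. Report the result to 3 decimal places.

Entries of MᵀM: Σh^2·h^2 = 722, Σh^2·h = 144, Σh^2 = 38, Σh·h = 38, Σh = 6, Σ1 = 4.
For MᵀP: Σh^2·P = 114, Σh·P = -2, ΣP = 11.
So MᵀM·[α, β, γ]ᵀ = MᵀP: [[722, 144, 38]; [144, 38, 6]; [38, 6, 4]]·[α, β, γ]ᵀ = [114, -2, 11]ᵀ.
Inverting the 3×3 Gram matrix, [α, β, γ]ᵀ = [13/20, -1501/580, 53/116]ᵀ.

α = 0.650, β = -2.588, γ = 0.457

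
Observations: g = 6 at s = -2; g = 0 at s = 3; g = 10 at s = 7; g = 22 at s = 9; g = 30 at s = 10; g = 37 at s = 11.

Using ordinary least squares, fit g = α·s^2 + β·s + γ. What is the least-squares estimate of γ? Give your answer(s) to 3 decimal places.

Setting ∂/∂α … = 0 gives: 33700·α + 3422·β + 364·γ = 9773;  3422·α + 364·β + 38·γ = 963;  364·α + 38·β + 6·γ = 105.
Solving the 3×3 system (Gaussian elimination) gives α = 26081/55758, β = -507077/278790, γ = 29846/46465.

γ = 0.642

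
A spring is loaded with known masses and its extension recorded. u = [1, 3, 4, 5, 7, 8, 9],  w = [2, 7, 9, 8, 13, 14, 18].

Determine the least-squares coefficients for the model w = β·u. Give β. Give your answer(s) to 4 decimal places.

Entries of AᵀA: Σu·u = 245.
Moment sums: Σu·w = 464.
So AᵀA·[β]ᵀ = Aᵀw: [[245]]·[β]ᵀ = [464]ᵀ.
Hence β = 464 / 245 ≈ 1.89388.

β = 1.8939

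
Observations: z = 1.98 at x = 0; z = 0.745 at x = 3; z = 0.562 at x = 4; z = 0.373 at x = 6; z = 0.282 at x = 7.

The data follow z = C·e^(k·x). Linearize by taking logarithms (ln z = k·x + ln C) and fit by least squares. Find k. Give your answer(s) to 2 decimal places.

Taking logs, ln z = k·x + ln C, so regress ln z on x.
XᵀX = [[110.0000, 20.0000]; [20.0000, 5]], rhs = [-17.9661, -2.4396]ᵀ  (here Σx = 20.0000, Σ(x)² = 110.0000, Σln z = -2.4396, Σx·ln z = -17.9661).
Δ = 110.0000·5 − (20.0000)² = 150.0000; k = (-17.9661·5 − 20.0000·-2.4396)/150.0000 = -0.27360, ln C = (110.0000·-2.4396 − 20.0000·-17.9661)/150.0000 = 0.60648.

k = -0.27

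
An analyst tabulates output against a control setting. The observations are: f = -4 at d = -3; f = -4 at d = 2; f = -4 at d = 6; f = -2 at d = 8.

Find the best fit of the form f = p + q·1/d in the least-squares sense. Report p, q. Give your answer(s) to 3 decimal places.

Compute the Gram sums: Σ1 = 4, Σ1/d = 11/24, Σ1/d·1/d = 233/576.
For Xᵀf: Σf = -14, Σ1/d·f = -19/12.
XᵀX·[p, q]ᵀ = Xᵀf becomes [[4, 11/24]; [11/24, 233/576]]·[p, q]ᵀ = [-14, -19/12]ᵀ.
det = 4·(233/576) − (11/24)² = 811/576.
p = ((-14)·(233/576) − (11/24)·(-19/12))/(811/576) = -2844/811; q = (4·(-19/12) − (11/24)·(-14))/(811/576) = 48/811.

p = -3.507, q = 0.059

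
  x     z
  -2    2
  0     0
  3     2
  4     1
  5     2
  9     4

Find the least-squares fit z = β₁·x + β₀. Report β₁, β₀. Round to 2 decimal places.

Normal-equation sums: Σx·x = 135, Σx = 19, Σ1 = 6.
For Mᵀz: Σx·z = 52, Σz = 11.
Δ = 135·6 − 19² = 449.
β₁ = (52·6 − 19·11)/449 = 103/449; β₀ = (135·11 − 19·52)/449 = 497/449.

β₁ = 0.23, β₀ = 1.11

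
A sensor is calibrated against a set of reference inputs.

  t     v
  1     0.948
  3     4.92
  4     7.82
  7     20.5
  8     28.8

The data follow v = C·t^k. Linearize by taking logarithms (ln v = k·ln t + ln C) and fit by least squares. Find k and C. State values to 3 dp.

k = 1.620, C = 0.892

With ln vᵢ as the transformed response and ln tᵢ as the regressor:
Σln t = 6.5103, Σ(ln t)² = 11.2394, Σln v = 9.9774, Σln t·ln v = 17.4668.
Equations: 11.2394·k + 6.5103·ln C = 17.4668;  6.5103·k + 5·ln C = 9.9774.
Solving (det = 13.8136): k = 1.62004, ln C = -0.11389, so C = exp(-0.11389) = 0.89235.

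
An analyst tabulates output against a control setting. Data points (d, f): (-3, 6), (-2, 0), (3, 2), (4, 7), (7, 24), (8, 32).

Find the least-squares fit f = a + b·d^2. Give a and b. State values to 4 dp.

With design matrix M, MᵀM = [[6, 151]; [151, 6931]] and Mᵀf = [71, 3408]ᵀ.
det = 6·6931 − 151² = 18785.
a = (71·6931 − 151·3408)/18785 = -22507/18785; b = (6·3408 − 151·71)/18785 = 9727/18785.

a = -1.1981, b = 0.5178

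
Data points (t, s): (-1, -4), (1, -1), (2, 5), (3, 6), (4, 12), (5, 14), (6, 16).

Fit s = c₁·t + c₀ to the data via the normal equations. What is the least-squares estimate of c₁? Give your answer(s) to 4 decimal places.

Compute the Gram sums: Σt·t = 92, Σt = 20, Σ1 = 7.
For Aᵀs: Σt·s = 245, Σs = 48.
Normal equations: [[92, 20]; [20, 7]]·[c₁, c₀]ᵀ = [245, 48]ᵀ.
Determinant 92·7 − 20² = 244.
c₁ = (245·7 − 20·48)/244 = 755/244; c₀ = (92·48 − 20·245)/244 = -121/61.

c₁ = 3.0943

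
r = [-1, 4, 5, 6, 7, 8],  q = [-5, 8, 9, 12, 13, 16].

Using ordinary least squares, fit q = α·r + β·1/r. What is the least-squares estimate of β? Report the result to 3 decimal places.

β = 3.007

The normal equations are: 191·α + 6·β = 373;  6·α + (822949/705600)·β = 513/35.
(Σr·r = 191, Σr·1/r = 6, Σ1/r·1/r = 822949/705600, Σr·q = 373, Σ1/r·q = 513/35.)
det = 191·(822949/705600) − 6² = 131781659/705600.
α = (373·(822949/705600) − 6·(513/35))/(131781659/705600) = 244907497/131781659; β = (191·(513/35) − 6·373)/(131781659/705600) = 396204480/131781659.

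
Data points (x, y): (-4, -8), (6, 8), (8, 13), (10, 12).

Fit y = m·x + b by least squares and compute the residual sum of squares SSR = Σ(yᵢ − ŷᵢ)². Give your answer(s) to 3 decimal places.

AᵀA·[m, b]ᵀ = Aᵀy reads: 216·m + 20·b = 304;  20·m + 4·b = 25.
(Σx·x = 216, Σx = 20, Σ1 = 4, Σx·y = 304, Σy = 25.)
Determinant 216·4 − 20² = 464.
m = (304·4 − 20·25)/464 = 179/116; b = (216·25 − 20·304)/464 = -85/58.
Residuals: -21/58, 6/29, 123/58, -57/29; SSR = 495/58.

SSR = 8.534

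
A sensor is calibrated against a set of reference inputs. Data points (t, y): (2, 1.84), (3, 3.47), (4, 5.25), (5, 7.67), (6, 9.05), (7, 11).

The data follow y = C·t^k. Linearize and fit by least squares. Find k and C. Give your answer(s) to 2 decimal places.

With ln yᵢ as the transformed response and ln tᵢ as the regressor:
AᵀA = [[13.1965, 8.5252]; [8.5252, 6]], rhs = [15.9801, 10.1501]ᵀ  (here Σln t = 8.5252, Σ(ln t)² = 13.1965, Σln y = 10.1501, Σln t·ln y = 15.9801).
Δ = 13.1965·6 − (8.5252)² = 6.5005; k = (15.9801·6 − 8.5252·10.1501)/6.5005 = 1.43827, ln C = (13.1965·10.1501 − 8.5252·15.9801)/6.5005 = -0.35189, so C = exp(-0.35189) = 0.70336.

k = 1.44, C = 0.70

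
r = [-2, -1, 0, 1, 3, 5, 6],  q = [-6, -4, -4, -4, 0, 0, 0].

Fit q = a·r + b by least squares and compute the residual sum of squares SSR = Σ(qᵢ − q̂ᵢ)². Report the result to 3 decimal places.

Normal-equation sums: Σr·r = 76, Σr = 12, Σ1 = 7.
For Aᵀq: Σr·q = 12, Σq = -18.
Δ = 76·7 − 12² = 388.
a = (12·7 − 12·(-18))/388 = 75/97; b = (76·(-18) − 12·12)/388 = -378/97.
Residuals: -54/97, 65/97, -10/97, -85/97, 153/97, 3/97, -72/97; SSR = 444/97.

SSR = 4.577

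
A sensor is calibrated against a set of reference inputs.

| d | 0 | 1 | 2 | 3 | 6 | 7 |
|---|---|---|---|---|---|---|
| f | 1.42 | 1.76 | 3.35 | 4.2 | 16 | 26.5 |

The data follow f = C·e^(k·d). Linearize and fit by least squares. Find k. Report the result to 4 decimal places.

With ln fᵢ as the transformed response and dᵢ as the regressor:
Σd = 19.0000, Σ(d)² = 99.0000, Σln f = 9.6097, Σd·ln f = 46.8640.
Equations: 99.0000·k + 19.0000·ln C = 46.8640;  19.0000·k + 6·ln C = 9.6097.
Δ = 99.0000·6 − (19.0000)² = 233.0000; k = (46.8640·6 − 19.0000·9.6097)/233.0000 = 0.42317, ln C = (99.0000·9.6097 − 19.0000·46.8640)/233.0000 = 0.26158.

k = 0.4232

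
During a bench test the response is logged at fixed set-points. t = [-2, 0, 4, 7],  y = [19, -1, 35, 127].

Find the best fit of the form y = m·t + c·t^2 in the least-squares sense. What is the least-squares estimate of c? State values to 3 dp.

The normal system AᵀA·[m, c]ᵀ = Aᵀy is [[69, 399]; [399, 2673]]·[m, c]ᵀ = [991, 6859]ᵀ.
Eliminating c: 2673·(row 1) − 399·(row 2) gives 25236·m = 2673·991 − 399·6859 = -87798, so m = -14633/4206.
Then c = (6859 − 399·(-14633/4206))/2673 = 12977/4206.

c = 3.085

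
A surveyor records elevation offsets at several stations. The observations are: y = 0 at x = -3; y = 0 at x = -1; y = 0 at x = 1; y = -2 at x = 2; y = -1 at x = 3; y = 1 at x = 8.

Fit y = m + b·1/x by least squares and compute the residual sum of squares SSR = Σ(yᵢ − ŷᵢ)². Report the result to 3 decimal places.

SSR = 4.921

Setting ∂/∂m … = 0 gives: 6·m + (5/8)·b = -2;  (5/8)·m + (1433/576)·b = -29/24.
det = 6·(1433/576) − (5/8)² = 2791/192.
m = ((-2)·(1433/576) − (5/8)·(-29/24))/(2791/192) = -2431/8373; b = (6·(-29/24) − (5/8)·(-2))/(2791/192) = -1152/2791.
Residuals: 1279/8373, -1025/8373, 5887/8373, -12587/8373, -4790/8373, 11236/8373; SSR = 41200/8373.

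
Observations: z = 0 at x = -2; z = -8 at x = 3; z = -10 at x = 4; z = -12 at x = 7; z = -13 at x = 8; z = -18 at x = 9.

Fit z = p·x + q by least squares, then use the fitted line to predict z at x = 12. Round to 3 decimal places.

ẑ = -20.477

Sums needed: Σx·x = 223, Σx = 29, Σ1 = 6.
Moment sums: Σx·z = -414, Σz = -61.
So AᵀA·[p, q]ᵀ = Aᵀz: [[223, 29]; [29, 6]]·[p, q]ᵀ = [-414, -61]ᵀ.
Δ = 223·6 − 29² = 497.
p = ((-414)·6 − 29·(-61))/497 = -715/497; q = (223·(-61) − 29·(-414))/497 = -1597/497.
At x = 12: ẑ = (-715/497)·(12) + (-1597/497)·(1) = -10177/497.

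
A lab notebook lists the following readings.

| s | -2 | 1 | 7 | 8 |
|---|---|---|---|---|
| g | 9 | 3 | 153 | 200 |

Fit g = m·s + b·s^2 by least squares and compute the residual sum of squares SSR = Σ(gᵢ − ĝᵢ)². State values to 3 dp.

Entries of AᵀA: Σs·s = 118, Σs·s^2 = 848, Σs^2·s^2 = 6514.
Moment sums: Σs·g = 2656, Σs^2·g = 20336.
Normal equations: [[118, 848]; [848, 6514]]·[m, b]ᵀ = [2656, 20336]ᵀ.
det = 118·6514 − 848² = 49548.
m = (2656·6514 − 848·20336)/49548 = 4688/4129; b = (118·20336 − 848·2656)/49548 = 12280/4129.
Residuals: -2583/4129, -4581/4129, -2799/4129, 2376/4129; SSR = 9963/4129.

SSR = 2.413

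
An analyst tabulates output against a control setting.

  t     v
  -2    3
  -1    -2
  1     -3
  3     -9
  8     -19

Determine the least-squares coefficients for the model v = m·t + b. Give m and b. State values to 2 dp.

Sums needed: Σt·t = 79, Σt = 9, Σ1 = 5.
Moment sums: Σt·v = -186, Σv = -30.
Δ = 79·5 − 9² = 314.
m = ((-186)·5 − 9·(-30))/314 = -330/157; b = (79·(-30) − 9·(-186))/314 = -348/157.

m = -2.10, b = -2.22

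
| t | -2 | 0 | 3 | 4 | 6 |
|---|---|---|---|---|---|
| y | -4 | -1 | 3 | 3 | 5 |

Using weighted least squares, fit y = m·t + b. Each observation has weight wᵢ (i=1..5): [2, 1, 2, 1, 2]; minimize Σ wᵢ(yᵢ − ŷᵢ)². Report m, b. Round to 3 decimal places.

m = 1.136, b = -1.306

From the data, Σwᵢ·t·t = 114, Σwᵢ·t = 18, Σwᵢ·1 = 8.
Right-hand side: Σwᵢ·t·y = 106, Σwᵢ·y = 10.
AᵀWA·[m, b]ᵀ = AᵀWy becomes [[114, 18]; [18, 8]]·[m, b]ᵀ = [106, 10]ᵀ.
det = 114·8 − 18² = 588.
m = (106·8 − 18·10)/588 = 167/147; b = (114·10 − 18·106)/588 = -64/49.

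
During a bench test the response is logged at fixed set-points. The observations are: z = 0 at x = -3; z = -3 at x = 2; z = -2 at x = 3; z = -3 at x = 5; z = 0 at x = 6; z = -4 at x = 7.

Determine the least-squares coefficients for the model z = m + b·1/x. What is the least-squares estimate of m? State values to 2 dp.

m = -1.43

Entries of AᵀA: Σ1 = 6, Σ1/x = 106/105, Σ1/x·1/x = 1373/2450.
Right-hand side: Σz = -12, Σ1/x·z = -701/210.
Normal equations: [[6, 106/105]; [106/105, 1373/2450]]·[m, b]ᵀ = [-12, -701/210]ᵀ.
Determinant 6·(1373/2450) − (106/105)² = 5167/2205.
m = ((-12)·(1373/2450) − (106/105)·(-701/210))/(5167/2205) = -36989/25835; b = (6·(-701/210) − (106/105)·(-12))/(5167/2205) = -17451/5167.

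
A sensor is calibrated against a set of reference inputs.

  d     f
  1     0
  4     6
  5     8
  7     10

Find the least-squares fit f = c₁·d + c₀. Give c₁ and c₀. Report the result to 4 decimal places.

With design matrix M, MᵀM = [[91, 17]; [17, 4]] and Mᵀf = [134, 24]ᵀ.
Δ = 91·4 − 17² = 75.
c₁ = (134·4 − 17·24)/75 = 128/75; c₀ = (91·24 − 17·134)/75 = -94/75.

c₁ = 1.7067, c₀ = -1.2533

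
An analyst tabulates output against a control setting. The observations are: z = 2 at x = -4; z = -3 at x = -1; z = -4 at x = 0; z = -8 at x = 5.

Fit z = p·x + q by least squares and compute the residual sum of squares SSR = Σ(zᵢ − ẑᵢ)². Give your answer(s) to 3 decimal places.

SSR = 2.536

AᵀA·[p, q]ᵀ = Aᵀz reads: 42·p + 0·q = -45;  0·p + 4·q = -13.
(Σx·x = 42, Σx = 0, Σ1 = 4, Σx·z = -45, Σz = -13.)
Eliminating q: 4·(row 1) − 0·(row 2) gives 168·p = 4·(-45) − 0·(-13) = -180, so p = -15/14.
Then q = ((-13) − 0·(-15/14))/4 = -13/4.
Residuals: 27/28, -23/28, -3/4, 17/28; SSR = 71/28.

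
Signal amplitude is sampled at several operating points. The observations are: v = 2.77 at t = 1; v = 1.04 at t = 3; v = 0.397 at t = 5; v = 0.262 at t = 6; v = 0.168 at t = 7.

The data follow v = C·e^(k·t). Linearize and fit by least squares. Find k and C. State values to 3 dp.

k = -0.468, C = 4.309

Let Y = ln v. Fitting Y = k·t + ln C by least squares:
XᵀX = [[120.0000, 22.0000]; [22.0000, 5]], rhs = [-24.0056, -2.9890]ᵀ  (here Σt = 22.0000, Σ(t)² = 120.0000, Σln v = -2.9890, Σt·ln v = -24.0056).
Δ = 120.0000·5 − (22.0000)² = 116.0000; k = (-24.0056·5 − 22.0000·-2.9890)/116.0000 = -0.46785, ln C = (120.0000·-2.9890 − 22.0000·-24.0056)/116.0000 = 1.46076, so C = exp(1.46076) = 4.30925.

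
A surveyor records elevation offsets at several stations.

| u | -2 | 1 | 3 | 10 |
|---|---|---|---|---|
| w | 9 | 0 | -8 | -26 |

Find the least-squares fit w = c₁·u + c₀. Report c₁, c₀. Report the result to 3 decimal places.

c₁ = -2.910, c₀ = 2.481

Normal-equation sums: Σu·u = 114, Σu = 12, Σ1 = 4.
Moment sums: Σu·w = -302, Σw = -25.
Δ = 114·4 − 12² = 312.
c₁ = ((-302)·4 − 12·(-25))/312 = -227/78; c₀ = (114·(-25) − 12·(-302))/312 = 129/52.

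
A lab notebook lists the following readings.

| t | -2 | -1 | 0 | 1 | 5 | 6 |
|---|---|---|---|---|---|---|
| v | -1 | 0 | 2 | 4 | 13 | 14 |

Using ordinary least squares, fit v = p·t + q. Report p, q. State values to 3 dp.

From the data, Σt·t = 67, Σt = 9, Σ1 = 6.
Right-hand side: Σt·v = 155, Σv = 32.
So XᵀX·[p, q]ᵀ = Xᵀv: [[67, 9]; [9, 6]]·[p, q]ᵀ = [155, 32]ᵀ.
Eliminating q: 6·(row 1) − 9·(row 2) gives 321·p = 6·155 − 9·32 = 642, so p = 2.
Then q = (32 − 9·2)/6 = 7/3.

p = 2.000, q = 2.333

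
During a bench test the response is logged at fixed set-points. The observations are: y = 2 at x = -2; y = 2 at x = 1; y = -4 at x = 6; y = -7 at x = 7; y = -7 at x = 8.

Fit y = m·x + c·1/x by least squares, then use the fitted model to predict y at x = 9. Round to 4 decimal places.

ŷ = -8.0823

The normal equations are: 154·m + 5·c = -131;  5·m + (37081/28224)·c = -37/24.
Determinant 154·(37081/28224) − 5² = 357491/2016.
m = ((-131)·(37081/28224) − 5·(-37/24))/(357491/2016) = -4640051/5004874; c = (154·(-37/24) − 5·(-131))/(357491/2016) = 841848/357491.
At x = 9: ŷ = (-4640051/5004874)·(9) + (841848/357491)·(1/9) = -121352753/15014622.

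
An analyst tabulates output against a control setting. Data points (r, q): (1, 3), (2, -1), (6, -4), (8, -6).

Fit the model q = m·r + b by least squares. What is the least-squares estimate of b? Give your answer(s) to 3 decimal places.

From the data, Σr·r = 105, Σr = 17, Σ1 = 4.
Moment sums: Σr·q = -71, Σq = -8.
XᵀX·[m, b]ᵀ = Xᵀq becomes [[105, 17]; [17, 4]]·[m, b]ᵀ = [-71, -8]ᵀ.
Determinant 105·4 − 17² = 131.
m = ((-71)·4 − 17·(-8))/131 = -148/131; b = (105·(-8) − 17·(-71))/131 = 367/131.

b = 2.802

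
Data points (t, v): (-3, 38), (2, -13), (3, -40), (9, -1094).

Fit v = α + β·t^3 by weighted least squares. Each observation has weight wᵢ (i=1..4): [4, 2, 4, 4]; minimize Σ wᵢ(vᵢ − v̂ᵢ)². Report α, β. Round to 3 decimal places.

Compute the Gram sums: Σwᵢ·1 = 14, Σwᵢ·t^3 = 2932, Σwᵢ·t^3·t^3 = 2131724.
For AᵀWv: Σwᵢ·v = -4410, Σwᵢ·t^3·v = -3198736.
Eliminating β: 2131724·(row 1) − 2932·(row 2) gives 21247512·α = 2131724·(-4410) − 2932·(-3198736) = -22208888, so α = -213547/204303.
Then β = ((-3198736) − 2932·(-213547/204303))/2131724 = -306271/204303.

α = -1.045, β = -1.499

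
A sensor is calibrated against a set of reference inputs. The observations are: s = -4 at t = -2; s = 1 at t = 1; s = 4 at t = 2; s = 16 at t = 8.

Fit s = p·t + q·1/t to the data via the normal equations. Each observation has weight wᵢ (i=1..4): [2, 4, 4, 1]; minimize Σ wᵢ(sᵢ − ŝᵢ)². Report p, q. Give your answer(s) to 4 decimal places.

Sums needed: Σwᵢ·t·t = 92, Σwᵢ·t·1/t = 11, Σwᵢ·1/t·1/t = 353/64.
Right-hand side: Σwᵢ·t·s = 180, Σwᵢ·1/t·s = 18.
Normal equations: [[92, 11]; [11, 353/64]]·[p, q]ᵀ = [180, 18]ᵀ.
Eliminating q: (353/64)·(row 1) − 11·(row 2) gives (6183/16)·p = (353/64)·180 − 11·18 = 12717/16, so p = 471/229.
Then q = (18 − 11·(471/229))/(353/64) = -192/229.

p = 2.0568, q = -0.8384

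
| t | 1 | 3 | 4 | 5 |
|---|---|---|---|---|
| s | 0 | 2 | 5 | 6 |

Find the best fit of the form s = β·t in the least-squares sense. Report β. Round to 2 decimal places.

β = 1.10

Normal-equation sums: Σt·t = 51.
Moment sums: Σt·s = 56.
XᵀX·[β]ᵀ = Xᵀs becomes [[51]]·[β]ᵀ = [56]ᵀ.
Hence β = 56 / 51 ≈ 1.09804.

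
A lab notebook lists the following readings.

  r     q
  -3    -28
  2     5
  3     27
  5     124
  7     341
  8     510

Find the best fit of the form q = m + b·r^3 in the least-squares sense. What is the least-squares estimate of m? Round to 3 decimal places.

m = -1.254

Sums needed: Σ1 = 6, Σr^3 = 988, Σr^3·r^3 = 396940.
For Aᵀq: Σq = 979, Σr^3·q = 395108.
Normal equations: [[6, 988]; [988, 396940]]·[m, b]ᵀ = [979, 395108]ᵀ.
det = 6·396940 − 988² = 1405496.
m = (979·396940 − 988·395108)/1405496 = -440611/351374; b = (6·395108 − 988·979)/1405496 = 350849/351374.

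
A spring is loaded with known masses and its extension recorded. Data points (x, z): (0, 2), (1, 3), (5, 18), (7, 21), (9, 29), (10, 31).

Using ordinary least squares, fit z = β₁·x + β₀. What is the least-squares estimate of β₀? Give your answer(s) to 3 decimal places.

β₀ = 1.313

Compute the Gram sums: Σx·x = 256, Σx = 32, Σ1 = 6.
Right-hand side: Σx·z = 811, Σz = 104.
Normal equations: [[256, 32]; [32, 6]]·[β₁, β₀]ᵀ = [811, 104]ᵀ.
Δ = 256·6 − 32² = 512.
β₁ = (811·6 − 32·104)/512 = 769/256; β₀ = (256·104 − 32·811)/512 = 21/16.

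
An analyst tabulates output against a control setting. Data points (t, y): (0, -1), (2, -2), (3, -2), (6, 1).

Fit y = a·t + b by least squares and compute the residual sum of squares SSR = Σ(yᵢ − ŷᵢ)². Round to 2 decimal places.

The normal equations are: 49·a + 11·b = -4;  11·a + 4·b = -4.
(Σt·t = 49, Σt = 11, Σ1 = 4, Σt·y = -4, Σy = -4.)
Eliminating b: 4·(row 1) − 11·(row 2) gives 75·a = 4·(-4) − 11·(-4) = 28, so a = 28/75.
Then b = ((-4) − 11·(28/75))/4 = -152/75.
Residuals: 77/75, -18/25, -82/75, 59/75; SSR = 254/75.

SSR = 3.39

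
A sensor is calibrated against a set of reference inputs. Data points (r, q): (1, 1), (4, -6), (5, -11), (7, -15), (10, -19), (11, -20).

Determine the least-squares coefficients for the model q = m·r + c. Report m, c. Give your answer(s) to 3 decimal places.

Compute the Gram sums: Σr·r = 312, Σr = 38, Σ1 = 6.
Right-hand side: Σr·q = -593, Σq = -70.
So AᵀA·[m, c]ᵀ = Aᵀq: [[312, 38]; [38, 6]]·[m, c]ᵀ = [-593, -70]ᵀ.
Eliminating c: 6·(row 1) − 38·(row 2) gives 428·m = 6·(-593) − 38·(-70) = -898, so m = -449/214.
Then c = ((-70) − 38·(-449/214))/6 = 347/214.

m = -2.098, c = 1.621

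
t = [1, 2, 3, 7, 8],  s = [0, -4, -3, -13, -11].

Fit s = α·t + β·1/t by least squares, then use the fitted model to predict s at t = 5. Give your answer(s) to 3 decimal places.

ŝ = -7.713

XᵀX·[α, β]ᵀ = Xᵀs reads: 127·α + 5·β = -196;  5·α + (39433/28224)·β = -349/56.
Eliminating β: (39433/28224)·(row 1) − 5·(row 2) gives (4302391/28224)·α = (39433/28224)·(-196) − 5·(-349/56) = -244621/1008, so α = -6849388/4302391.
Then β = ((-349/56) − 5·(-6849388/4302391))/(39433/28224) = 5320728/4302391.
At t = 5: ŝ = (-6849388/4302391)·(5) + (5320728/4302391)·(1/5) = -165913972/21511955.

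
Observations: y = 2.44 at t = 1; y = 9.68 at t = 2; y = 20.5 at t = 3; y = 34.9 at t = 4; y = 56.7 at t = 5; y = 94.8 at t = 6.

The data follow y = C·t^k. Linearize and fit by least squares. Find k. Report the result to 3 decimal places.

k = 1.994

Taking logs, ln y = k·ln t + ln C, so regress ln y on ln t.
Σln t = 6.5793, Σ(ln t)² = 9.4099, Σln y = 18.3245, Σln t·ln y = 24.4708.
Normal system: [[9.4099, 6.5793]; [6.5793, 6]]·[k, ln C]ᵀ = [24.4708, 18.3245]ᵀ.
Solving (det = 13.1729): k = 1.99372, ln C = 0.86789.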